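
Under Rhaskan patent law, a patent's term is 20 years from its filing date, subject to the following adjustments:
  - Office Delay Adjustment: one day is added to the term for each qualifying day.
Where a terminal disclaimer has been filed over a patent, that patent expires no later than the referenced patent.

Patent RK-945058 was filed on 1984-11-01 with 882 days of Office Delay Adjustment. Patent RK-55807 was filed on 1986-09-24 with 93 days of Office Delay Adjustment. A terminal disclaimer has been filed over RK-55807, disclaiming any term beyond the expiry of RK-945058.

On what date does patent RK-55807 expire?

2006-12-26

Natural term of RK-55807:
  Base: filing + 20 years → 24 September 2006.
  Office Delay Adjustment: +93 days → 26 December 2006.
Expiry of referenced patent RK-945058:
  Base: filing + 20 years → 1 November 2004.
  Office Delay Adjustment: +882 days → 2 April 2007.
Terminal disclaimer: RK-55807 expires on the earlier of 26 December 2006 and 2 April 2007.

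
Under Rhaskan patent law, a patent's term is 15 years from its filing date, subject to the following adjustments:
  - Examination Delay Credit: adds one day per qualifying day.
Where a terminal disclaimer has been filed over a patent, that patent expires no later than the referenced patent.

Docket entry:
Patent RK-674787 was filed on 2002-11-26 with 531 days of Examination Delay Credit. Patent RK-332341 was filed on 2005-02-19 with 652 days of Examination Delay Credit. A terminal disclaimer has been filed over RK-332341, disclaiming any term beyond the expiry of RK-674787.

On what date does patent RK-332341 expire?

May 11, 2019

Natural term of RK-332341:
  Base: filing + 15 years → 19 February 2020.
  Examination Delay Credit: +652 days → 2 December 2021.
Expiry of referenced patent RK-674787:
  Base: filing + 15 years → 26 November 2017.
  Examination Delay Credit: +531 days → 11 May 2019.
Terminal disclaimer: RK-332341 expires on the earlier of 2 December 2021 and 11 May 2019.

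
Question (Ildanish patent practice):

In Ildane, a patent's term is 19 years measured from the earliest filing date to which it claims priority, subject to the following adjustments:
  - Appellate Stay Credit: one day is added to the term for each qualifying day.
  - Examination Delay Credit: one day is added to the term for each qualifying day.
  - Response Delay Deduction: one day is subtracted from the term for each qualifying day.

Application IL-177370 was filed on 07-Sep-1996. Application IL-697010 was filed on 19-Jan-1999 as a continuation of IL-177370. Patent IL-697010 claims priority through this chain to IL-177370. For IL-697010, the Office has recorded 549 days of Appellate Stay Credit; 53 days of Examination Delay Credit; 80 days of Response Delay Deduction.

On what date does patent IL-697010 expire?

Earliest priority filing: 7 September 1996.
Base term: 7 September 1996 + 19 years → 7 September 2015.
Appellate Stay Credit: +549 days → 9 March 2017.
Examination Delay Credit: +53 days → 1 May 2017.
Response Delay Deduction: −80 days → 10 February 2017.

February 10, 2017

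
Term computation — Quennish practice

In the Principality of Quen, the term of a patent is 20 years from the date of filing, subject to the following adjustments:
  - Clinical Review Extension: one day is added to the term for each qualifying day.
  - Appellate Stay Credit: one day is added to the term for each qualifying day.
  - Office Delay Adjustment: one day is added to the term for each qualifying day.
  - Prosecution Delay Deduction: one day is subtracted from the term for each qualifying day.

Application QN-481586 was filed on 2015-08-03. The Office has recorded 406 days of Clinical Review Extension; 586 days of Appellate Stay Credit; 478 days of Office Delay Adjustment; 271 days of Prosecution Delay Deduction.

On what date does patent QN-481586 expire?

November 14, 2038

Base term: filing date + 20 years → 3 August 2035.
Clinical Review Extension: +406 days → 12 September 2036.
Appellate Stay Credit: +586 days → 21 April 2038.
Office Delay Adjustment: +478 days → 12 August 2039.
Prosecution Delay Deduction: −271 days → 14 November 2038.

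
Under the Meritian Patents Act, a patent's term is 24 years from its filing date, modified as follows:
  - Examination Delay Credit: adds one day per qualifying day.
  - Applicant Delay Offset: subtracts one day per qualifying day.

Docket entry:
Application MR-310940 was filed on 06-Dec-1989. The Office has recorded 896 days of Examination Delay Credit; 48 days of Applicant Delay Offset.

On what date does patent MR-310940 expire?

Base term: filing date + 24 years → 6 December 2013.
Examination Delay Credit: +896 days → 20 May 2016.
Applicant Delay Offset: −48 days → 2 April 2016.

April 2, 2016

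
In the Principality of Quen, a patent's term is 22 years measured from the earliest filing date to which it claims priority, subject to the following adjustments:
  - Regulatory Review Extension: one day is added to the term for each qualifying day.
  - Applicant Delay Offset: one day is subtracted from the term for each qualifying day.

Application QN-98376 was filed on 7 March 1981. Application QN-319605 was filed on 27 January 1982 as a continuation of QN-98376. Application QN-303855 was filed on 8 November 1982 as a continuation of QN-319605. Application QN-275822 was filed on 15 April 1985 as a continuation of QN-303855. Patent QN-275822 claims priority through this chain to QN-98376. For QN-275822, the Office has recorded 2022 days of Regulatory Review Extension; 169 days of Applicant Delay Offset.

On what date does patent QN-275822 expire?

April 2, 2008

Earliest priority filing: 7 March 1981.
Base term: 7 March 1981 + 22 years → 7 March 2003.
Regulatory Review Extension: +2022 days → 18 September 2008.
Applicant Delay Offset: −169 days → 2 April 2008.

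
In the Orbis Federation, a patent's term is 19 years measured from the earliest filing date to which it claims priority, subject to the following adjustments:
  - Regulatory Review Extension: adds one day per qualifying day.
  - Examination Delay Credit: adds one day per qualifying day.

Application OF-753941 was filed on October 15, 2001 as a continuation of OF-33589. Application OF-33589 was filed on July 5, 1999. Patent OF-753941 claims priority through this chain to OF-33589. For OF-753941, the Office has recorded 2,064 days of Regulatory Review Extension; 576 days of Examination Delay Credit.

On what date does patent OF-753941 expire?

Earliest priority filing: 5 July 1999.
Base term: 5 July 1999 + 19 years → 5 July 2018.
Regulatory Review Extension: +2064 days → 28 February 2024.
Examination Delay Credit: +576 days → 26 September 2025.

September 26, 2025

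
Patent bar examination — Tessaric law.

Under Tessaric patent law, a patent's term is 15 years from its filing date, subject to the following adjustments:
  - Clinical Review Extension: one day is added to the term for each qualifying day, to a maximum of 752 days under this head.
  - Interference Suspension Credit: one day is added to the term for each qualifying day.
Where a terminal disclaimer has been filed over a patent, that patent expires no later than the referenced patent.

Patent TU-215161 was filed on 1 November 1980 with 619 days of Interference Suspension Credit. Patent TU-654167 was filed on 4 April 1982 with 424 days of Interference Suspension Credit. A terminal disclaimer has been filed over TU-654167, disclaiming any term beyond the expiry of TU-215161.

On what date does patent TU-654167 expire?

1997-07-12

Natural term of TU-654167:
  Base: filing + 15 years → 4 April 1997.
  Interference Suspension Credit: +424 days → 2 June 1998.
Expiry of referenced patent TU-215161:
  Base: filing + 15 years → 1 November 1995.
  Interference Suspension Credit: +619 days → 12 July 1997.
Terminal disclaimer: TU-654167 expires on the earlier of 2 June 1998 and 12 July 1997.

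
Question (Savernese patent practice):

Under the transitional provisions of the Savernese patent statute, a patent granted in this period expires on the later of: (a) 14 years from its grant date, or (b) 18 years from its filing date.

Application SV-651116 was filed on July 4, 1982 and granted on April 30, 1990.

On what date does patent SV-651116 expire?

(a) grant + 14 years → 30 April 2004.
(b) filing + 18 years → 4 July 2000.
Later of the two: 30 April 2004.

April 30, 2004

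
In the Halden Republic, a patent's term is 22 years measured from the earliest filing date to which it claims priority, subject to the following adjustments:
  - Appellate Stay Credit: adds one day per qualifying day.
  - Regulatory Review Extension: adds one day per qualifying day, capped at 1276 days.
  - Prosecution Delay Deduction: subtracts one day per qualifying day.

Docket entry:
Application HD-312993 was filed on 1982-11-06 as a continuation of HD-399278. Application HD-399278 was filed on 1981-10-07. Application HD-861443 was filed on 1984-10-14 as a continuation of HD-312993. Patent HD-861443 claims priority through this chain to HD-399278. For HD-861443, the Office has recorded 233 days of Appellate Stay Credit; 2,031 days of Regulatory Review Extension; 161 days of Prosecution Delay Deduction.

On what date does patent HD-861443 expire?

Earliest priority filing: 7 October 1981.
Base term: 7 October 1981 + 22 years → 7 October 2003.
Appellate Stay Credit: +233 days → 27 May 2004.
Regulatory Review Extension: 2031 days claimed exceeds the 1276-day cap, so +1276 days → 24 November 2007.
Prosecution Delay Deduction: −161 days → 16 June 2007.

2007-06-16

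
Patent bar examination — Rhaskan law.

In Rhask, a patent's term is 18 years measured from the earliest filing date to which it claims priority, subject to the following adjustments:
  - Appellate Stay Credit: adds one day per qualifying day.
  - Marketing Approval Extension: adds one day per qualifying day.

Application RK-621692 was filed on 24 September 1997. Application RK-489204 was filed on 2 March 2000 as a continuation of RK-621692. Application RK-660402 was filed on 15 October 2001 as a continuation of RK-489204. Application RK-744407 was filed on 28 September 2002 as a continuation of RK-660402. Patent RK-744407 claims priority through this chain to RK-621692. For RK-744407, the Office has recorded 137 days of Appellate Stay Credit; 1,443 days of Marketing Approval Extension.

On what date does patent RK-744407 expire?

Earliest priority filing: 24 September 1997.
Base term: 24 September 1997 + 18 years → 24 September 2015.
Appellate Stay Credit: +137 days → 8 February 2016.
Marketing Approval Extension: +1443 days → 21 January 2020.

January 21, 2020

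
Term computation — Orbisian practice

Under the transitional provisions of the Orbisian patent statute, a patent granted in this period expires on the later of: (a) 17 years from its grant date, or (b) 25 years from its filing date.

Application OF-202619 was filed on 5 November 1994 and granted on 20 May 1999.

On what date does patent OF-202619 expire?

(a) grant + 17 years → 20 May 2016.
(b) filing + 25 years → 5 November 2019.
Later of the two: 5 November 2019.

2019-11-05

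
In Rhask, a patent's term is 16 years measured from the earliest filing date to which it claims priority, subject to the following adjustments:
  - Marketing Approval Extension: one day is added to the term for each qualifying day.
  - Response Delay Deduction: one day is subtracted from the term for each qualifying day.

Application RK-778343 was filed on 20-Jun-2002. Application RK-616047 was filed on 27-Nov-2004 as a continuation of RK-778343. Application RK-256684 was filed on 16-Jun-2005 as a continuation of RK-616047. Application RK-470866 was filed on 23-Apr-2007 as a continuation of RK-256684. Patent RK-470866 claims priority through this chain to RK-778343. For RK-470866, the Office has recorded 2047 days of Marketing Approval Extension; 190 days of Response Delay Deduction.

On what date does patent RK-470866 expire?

Earliest priority filing: 20 June 2002.
Base term: 20 June 2002 + 16 years → 20 June 2018.
Marketing Approval Extension: +2047 days → 27 January 2024.
Response Delay Deduction: −190 days → 21 July 2023.

July 21, 2023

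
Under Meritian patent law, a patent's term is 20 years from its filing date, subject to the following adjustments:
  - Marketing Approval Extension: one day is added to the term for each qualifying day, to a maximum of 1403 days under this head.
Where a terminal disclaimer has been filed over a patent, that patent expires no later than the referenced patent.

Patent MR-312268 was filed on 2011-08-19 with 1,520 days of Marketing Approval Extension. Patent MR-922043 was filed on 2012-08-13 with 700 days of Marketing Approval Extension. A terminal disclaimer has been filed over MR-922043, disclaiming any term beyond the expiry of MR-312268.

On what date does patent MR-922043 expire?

Natural term of MR-922043:
  Base: filing + 20 years → 13 August 2032.
  Marketing Approval Extension: 700 days (within the 1403-day cap) → +700 days → 14 July 2034.
Expiry of referenced patent MR-312268:
  Base: filing + 20 years → 19 August 2031.
  Marketing Approval Extension: 1520 days claimed exceeds the 1403-day cap, so +1403 days → 22 June 2035.
Terminal disclaimer: MR-922043 expires on the earlier of 14 July 2034 and 22 June 2035.

July 14, 2034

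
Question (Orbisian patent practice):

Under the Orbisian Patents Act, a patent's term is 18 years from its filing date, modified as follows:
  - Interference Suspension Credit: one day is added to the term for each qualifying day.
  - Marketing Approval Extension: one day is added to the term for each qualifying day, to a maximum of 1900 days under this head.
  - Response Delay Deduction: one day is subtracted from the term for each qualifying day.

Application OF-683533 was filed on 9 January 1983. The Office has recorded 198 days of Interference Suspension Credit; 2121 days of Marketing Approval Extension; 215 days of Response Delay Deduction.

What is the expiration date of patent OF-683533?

March 7, 2006

Base term: filing date + 18 years → 9 January 2001.
Interference Suspension Credit: +198 days → 26 July 2001.
Marketing Approval Extension: 2121 days claimed exceeds the 1900-day cap, so +1900 days → 8 October 2006.
Response Delay Deduction: −215 days → 7 March 2006.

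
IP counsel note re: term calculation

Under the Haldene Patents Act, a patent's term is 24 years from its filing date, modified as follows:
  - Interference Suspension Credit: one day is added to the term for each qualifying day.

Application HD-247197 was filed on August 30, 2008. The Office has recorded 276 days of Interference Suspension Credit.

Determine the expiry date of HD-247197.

Base term: filing date + 24 years → 30 August 2032.
Interference Suspension Credit: +276 days → 2 June 2033.

2033-06-02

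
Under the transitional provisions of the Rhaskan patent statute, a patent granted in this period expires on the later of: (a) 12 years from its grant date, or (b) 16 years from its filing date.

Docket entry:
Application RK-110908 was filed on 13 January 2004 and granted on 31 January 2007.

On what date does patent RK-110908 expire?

January 13, 2020

(a) grant + 12 years → 31 January 2019.
(b) filing + 16 years → 13 January 2020.
Later of the two: 13 January 2020.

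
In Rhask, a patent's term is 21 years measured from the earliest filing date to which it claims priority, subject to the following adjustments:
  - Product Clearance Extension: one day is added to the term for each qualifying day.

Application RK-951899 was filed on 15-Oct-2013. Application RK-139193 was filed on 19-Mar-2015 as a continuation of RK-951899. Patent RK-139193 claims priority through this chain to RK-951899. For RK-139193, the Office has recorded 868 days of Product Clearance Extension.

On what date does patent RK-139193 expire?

March 1, 2037

Earliest priority filing: 15 October 2013.
Base term: 15 October 2013 + 21 years → 15 October 2034.
Product Clearance Extension: +868 days → 1 March 2037.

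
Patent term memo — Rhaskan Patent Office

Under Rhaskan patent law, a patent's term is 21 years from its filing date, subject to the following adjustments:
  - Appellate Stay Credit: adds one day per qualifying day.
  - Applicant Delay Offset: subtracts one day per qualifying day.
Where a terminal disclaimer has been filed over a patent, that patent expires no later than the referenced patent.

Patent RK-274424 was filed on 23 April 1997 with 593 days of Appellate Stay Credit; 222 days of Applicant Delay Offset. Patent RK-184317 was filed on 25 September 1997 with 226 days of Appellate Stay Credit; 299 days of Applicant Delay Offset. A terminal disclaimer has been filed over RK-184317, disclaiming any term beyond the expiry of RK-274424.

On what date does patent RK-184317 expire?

July 14, 2018

Natural term of RK-184317:
  Base: filing + 21 years → 25 September 2018.
  Appellate Stay Credit: +226 days → 9 May 2019.
  Applicant Delay Offset: −299 days → 14 July 2018.
Expiry of referenced patent RK-274424:
  Base: filing + 21 years → 23 April 2018.
  Appellate Stay Credit: +593 days → 7 December 2019.
  Applicant Delay Offset: −222 days → 29 April 2019.
Terminal disclaimer: RK-184317 expires on the earlier of 14 July 2018 and 29 April 2019.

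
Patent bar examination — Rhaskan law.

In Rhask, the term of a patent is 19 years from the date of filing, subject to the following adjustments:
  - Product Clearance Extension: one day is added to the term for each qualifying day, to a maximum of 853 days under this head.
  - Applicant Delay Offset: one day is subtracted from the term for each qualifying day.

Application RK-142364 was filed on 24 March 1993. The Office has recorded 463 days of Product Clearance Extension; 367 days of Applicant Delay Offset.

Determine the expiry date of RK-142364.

Base term: filing date + 19 years → 24 March 2012.
Product Clearance Extension: 463 days (within the 853-day cap) → +463 days → 30 June 2013.
Applicant Delay Offset: −367 days → 28 June 2012.

June 28, 2012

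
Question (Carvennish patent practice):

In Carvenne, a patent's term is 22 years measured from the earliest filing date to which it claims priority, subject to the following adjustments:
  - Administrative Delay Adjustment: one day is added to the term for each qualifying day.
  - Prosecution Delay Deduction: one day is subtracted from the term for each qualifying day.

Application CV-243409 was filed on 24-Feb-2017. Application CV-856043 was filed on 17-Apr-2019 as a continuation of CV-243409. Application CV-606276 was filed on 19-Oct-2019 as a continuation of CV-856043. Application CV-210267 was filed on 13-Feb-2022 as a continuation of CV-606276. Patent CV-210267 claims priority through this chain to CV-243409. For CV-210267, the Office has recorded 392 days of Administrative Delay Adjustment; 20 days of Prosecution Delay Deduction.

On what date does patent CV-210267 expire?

Earliest priority filing: 24 February 2017.
Base term: 24 February 2017 + 22 years → 24 February 2039.
Administrative Delay Adjustment: +392 days → 22 March 2040.
Prosecution Delay Deduction: −20 days → 2 March 2040.

March 2, 2040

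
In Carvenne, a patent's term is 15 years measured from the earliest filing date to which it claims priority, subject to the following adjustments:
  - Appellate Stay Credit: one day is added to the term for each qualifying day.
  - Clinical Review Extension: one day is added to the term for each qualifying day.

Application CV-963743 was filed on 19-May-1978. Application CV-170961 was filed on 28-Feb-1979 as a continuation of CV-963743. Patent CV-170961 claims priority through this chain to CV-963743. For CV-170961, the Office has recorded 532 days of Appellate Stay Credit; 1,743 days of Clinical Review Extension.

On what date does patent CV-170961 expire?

1999-08-11

Earliest priority filing: 19 May 1978.
Base term: 19 May 1978 + 15 years → 19 May 1993.
Appellate Stay Credit: +532 days → 2 November 1994.
Clinical Review Extension: +1743 days → 11 August 1999.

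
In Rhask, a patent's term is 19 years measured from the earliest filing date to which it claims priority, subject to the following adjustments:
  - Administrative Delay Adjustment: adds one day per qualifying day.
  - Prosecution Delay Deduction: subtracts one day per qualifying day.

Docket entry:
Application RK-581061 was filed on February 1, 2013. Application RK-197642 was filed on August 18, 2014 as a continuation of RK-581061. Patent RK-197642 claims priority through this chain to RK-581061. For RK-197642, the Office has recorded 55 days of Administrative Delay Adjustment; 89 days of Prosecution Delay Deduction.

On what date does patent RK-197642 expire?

Earliest priority filing: 1 February 2013.
Base term: 1 February 2013 + 19 years → 1 February 2032.
Administrative Delay Adjustment: +55 days → 27 March 2032.
Prosecution Delay Deduction: −89 days → 29 December 2031.

December 29, 2031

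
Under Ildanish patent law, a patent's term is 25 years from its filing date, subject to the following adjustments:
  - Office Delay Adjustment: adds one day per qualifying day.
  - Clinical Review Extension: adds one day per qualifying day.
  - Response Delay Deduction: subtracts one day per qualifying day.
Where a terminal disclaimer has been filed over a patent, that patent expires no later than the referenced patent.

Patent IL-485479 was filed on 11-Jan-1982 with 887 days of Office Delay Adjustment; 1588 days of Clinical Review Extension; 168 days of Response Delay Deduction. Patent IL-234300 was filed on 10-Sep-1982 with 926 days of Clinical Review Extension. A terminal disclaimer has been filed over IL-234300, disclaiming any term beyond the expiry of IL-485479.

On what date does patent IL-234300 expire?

2010-03-24

Natural term of IL-234300:
  Base: filing + 25 years → 10 September 2007.
  Clinical Review Extension: +926 days → 24 March 2010.
Expiry of referenced patent IL-485479:
  Base: filing + 25 years → 11 January 2007.
  Office Delay Adjustment: +887 days → 16 June 2009.
  Clinical Review Extension: +1588 days → 21 October 2013.
  Response Delay Deduction: −168 days → 6 May 2013.
Terminal disclaimer: IL-234300 expires on the earlier of 24 March 2010 and 6 May 2013.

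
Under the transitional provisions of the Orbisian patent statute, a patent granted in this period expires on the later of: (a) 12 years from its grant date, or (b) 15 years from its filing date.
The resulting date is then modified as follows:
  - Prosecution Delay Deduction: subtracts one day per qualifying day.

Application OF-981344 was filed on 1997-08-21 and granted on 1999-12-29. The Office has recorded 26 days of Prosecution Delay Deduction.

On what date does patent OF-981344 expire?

2012-07-26

(a) grant + 12 years → 29 December 2011.
(b) filing + 15 years → 21 August 2012.
Later of the two: 21 August 2012.
Prosecution Delay Deduction: −26 days → 26 July 2012.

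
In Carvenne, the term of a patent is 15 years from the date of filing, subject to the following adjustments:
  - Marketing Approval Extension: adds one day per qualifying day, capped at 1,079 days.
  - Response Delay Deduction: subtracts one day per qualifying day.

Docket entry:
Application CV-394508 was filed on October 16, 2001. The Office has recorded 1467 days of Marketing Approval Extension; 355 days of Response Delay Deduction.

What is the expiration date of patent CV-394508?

Base term: filing date + 15 years → 16 October 2016.
Marketing Approval Extension: 1467 days claimed exceeds the 1079-day cap, so +1079 days → 30 September 2019.
Response Delay Deduction: −355 days → 10 October 2018.

2018-10-10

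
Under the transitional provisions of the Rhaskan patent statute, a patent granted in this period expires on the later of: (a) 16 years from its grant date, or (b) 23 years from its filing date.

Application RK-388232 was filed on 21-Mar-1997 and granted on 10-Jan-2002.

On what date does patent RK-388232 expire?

2020-03-21

(a) grant + 16 years → 10 January 2018.
(b) filing + 23 years → 21 March 2020.
Later of the two: 21 March 2020.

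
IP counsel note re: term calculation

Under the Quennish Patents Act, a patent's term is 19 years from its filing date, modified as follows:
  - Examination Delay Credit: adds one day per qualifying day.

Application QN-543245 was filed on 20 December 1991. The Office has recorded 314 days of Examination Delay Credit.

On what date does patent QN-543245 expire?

2011-10-30

Base term: filing date + 19 years → 20 December 2010.
Examination Delay Credit: +314 days → 30 October 2011.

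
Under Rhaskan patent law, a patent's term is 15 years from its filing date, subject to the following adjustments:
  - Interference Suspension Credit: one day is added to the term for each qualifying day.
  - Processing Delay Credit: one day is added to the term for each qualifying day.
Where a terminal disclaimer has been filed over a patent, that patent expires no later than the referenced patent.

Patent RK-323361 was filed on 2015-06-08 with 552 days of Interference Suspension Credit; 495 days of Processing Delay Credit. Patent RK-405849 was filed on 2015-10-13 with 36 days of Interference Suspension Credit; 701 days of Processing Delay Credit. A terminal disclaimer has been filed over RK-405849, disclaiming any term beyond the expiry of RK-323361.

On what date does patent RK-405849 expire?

2032-10-19

Natural term of RK-405849:
  Base: filing + 15 years → 13 October 2030.
  Interference Suspension Credit: +36 days → 18 November 2030.
  Processing Delay Credit: +701 days → 19 October 2032.
Expiry of referenced patent RK-323361:
  Base: filing + 15 years → 8 June 2030.
  Interference Suspension Credit: +552 days → 12 December 2031.
  Processing Delay Credit: +495 days → 20 April 2033.
Terminal disclaimer: RK-405849 expires on the earlier of 19 October 2032 and 20 April 2033.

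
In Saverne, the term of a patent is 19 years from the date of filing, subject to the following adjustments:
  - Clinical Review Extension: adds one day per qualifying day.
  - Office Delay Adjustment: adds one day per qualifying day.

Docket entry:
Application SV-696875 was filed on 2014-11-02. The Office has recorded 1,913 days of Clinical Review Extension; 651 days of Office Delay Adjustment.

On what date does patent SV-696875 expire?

2040-11-09

Base term: filing date + 19 years → 2 November 2033.
Clinical Review Extension: +1913 days → 28 January 2039.
Office Delay Adjustment: +651 days → 9 November 2040.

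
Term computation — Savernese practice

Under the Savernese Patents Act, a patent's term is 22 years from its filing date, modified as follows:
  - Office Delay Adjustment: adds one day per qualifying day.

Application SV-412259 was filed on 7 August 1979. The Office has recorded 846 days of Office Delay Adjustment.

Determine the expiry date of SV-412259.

Base term: filing date + 22 years → 7 August 2001.
Office Delay Adjustment: +846 days → 1 December 2003.

2003-12-01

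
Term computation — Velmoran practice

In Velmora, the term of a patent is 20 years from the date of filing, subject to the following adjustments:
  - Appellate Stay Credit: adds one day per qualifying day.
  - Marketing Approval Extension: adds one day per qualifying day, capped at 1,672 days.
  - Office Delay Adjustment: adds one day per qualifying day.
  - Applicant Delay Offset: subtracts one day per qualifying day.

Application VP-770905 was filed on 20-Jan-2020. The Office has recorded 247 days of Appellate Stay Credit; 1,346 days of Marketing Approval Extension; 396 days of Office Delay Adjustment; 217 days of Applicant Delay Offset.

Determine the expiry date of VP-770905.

2044-11-26

Base term: filing date + 20 years → 20 January 2040.
Appellate Stay Credit: +247 days → 23 September 2040.
Marketing Approval Extension: 1346 days (within the 1672-day cap) → +1346 days → 31 May 2044.
Office Delay Adjustment: +396 days → 1 July 2045.
Applicant Delay Offset: −217 days → 26 November 2044.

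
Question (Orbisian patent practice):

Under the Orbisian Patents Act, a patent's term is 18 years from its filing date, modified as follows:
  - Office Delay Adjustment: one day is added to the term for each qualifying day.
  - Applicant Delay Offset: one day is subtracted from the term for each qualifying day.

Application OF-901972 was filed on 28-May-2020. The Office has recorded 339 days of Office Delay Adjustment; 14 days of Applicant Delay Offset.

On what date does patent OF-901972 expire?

2039-04-18

Base term: filing date + 18 years → 28 May 2038.
Office Delay Adjustment: +339 days → 2 May 2039.
Applicant Delay Offset: −14 days → 18 April 2039.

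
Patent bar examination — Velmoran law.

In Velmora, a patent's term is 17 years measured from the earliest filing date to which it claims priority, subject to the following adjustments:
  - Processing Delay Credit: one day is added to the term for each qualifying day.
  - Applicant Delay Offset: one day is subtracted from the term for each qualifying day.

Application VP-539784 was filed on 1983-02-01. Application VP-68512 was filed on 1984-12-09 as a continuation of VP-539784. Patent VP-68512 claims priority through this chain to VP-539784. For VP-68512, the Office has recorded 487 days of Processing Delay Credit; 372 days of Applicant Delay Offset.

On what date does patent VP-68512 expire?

May 26, 2000

Earliest priority filing: 1 February 1983.
Base term: 1 February 1983 + 17 years → 1 February 2000.
Processing Delay Credit: +487 days → 2 June 2001.
Applicant Delay Offset: −372 days → 26 May 2000.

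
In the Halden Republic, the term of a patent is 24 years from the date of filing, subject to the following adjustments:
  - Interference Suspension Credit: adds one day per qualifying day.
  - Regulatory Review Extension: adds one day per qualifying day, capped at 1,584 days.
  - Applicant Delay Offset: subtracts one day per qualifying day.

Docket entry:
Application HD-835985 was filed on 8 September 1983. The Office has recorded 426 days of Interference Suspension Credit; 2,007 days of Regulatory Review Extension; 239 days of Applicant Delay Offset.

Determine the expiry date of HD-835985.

Base term: filing date + 24 years → 8 September 2007.
Interference Suspension Credit: +426 days → 7 November 2008.
Regulatory Review Extension: 2007 days claimed exceeds the 1584-day cap, so +1584 days → 10 March 2013.
Applicant Delay Offset: −239 days → 14 July 2012.

July 14, 2012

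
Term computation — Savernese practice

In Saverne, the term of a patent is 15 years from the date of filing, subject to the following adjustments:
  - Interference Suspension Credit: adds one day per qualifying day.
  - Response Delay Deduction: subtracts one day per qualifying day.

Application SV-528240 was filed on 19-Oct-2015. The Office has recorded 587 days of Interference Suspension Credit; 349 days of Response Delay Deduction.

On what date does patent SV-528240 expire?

Base term: filing date + 15 years → 19 October 2030.
Interference Suspension Credit: +587 days → 28 May 2032.
Response Delay Deduction: −349 days → 14 June 2031.

June 14, 2031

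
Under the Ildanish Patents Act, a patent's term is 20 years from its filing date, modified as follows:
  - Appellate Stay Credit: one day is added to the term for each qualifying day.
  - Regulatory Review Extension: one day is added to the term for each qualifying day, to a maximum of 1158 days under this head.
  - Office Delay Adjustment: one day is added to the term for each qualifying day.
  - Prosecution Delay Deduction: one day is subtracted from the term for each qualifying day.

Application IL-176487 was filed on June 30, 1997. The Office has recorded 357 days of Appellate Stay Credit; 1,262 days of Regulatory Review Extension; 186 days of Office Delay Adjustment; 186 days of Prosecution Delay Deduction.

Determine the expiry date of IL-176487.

2021-08-23

Base term: filing date + 20 years → 30 June 2017.
Appellate Stay Credit: +357 days → 22 June 2018.
Regulatory Review Extension: 1262 days claimed exceeds the 1158-day cap, so +1158 days → 23 August 2021.
Office Delay Adjustment: +186 days → 25 February 2022.
Prosecution Delay Deduction: −186 days → 23 August 2021.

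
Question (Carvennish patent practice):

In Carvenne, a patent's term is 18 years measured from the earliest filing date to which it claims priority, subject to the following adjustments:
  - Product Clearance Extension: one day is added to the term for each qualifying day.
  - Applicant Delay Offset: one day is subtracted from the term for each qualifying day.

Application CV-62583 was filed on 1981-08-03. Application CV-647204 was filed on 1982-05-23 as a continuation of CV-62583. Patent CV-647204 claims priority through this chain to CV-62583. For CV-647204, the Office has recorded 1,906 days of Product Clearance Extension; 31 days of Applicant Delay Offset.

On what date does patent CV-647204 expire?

September 20, 2004

Earliest priority filing: 3 August 1981.
Base term: 3 August 1981 + 18 years → 3 August 1999.
Product Clearance Extension: +1906 days → 21 October 2004.
Applicant Delay Offset: −31 days → 20 September 2004.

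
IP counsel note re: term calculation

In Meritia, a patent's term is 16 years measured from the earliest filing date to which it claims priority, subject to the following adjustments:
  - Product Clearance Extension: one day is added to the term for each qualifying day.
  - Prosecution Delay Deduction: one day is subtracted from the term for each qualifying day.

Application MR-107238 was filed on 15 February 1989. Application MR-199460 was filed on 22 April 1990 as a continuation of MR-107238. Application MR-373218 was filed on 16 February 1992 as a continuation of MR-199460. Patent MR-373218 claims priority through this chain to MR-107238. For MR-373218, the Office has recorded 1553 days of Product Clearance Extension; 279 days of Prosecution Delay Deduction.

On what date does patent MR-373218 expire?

Earliest priority filing: 15 February 1989.
Base term: 15 February 1989 + 16 years → 15 February 2005.
Product Clearance Extension: +1553 days → 18 May 2009.
Prosecution Delay Deduction: −279 days → 12 August 2008.

August 12, 2008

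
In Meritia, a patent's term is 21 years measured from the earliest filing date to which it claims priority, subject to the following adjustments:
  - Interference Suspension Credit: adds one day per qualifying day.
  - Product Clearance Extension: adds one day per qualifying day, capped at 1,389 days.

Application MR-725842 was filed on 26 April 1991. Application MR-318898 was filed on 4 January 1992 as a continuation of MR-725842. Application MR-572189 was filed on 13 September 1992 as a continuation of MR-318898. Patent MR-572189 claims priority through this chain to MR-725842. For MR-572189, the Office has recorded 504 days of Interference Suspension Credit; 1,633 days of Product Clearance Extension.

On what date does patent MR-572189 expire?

Earliest priority filing: 26 April 1991.
Base term: 26 April 1991 + 21 years → 26 April 2012.
Interference Suspension Credit: +504 days → 12 September 2013.
Product Clearance Extension: 1633 days claimed exceeds the 1389-day cap, so +1389 days → 2 July 2017.

2017-07-02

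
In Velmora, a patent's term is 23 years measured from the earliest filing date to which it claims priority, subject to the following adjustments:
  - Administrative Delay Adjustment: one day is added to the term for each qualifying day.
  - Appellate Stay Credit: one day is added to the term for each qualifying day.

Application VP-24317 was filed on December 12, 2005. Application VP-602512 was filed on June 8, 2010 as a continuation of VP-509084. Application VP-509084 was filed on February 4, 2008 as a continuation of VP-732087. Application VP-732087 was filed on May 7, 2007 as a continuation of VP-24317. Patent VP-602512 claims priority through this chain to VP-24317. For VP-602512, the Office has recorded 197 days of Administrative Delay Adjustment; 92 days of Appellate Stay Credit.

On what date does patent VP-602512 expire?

Earliest priority filing: 12 December 2005.
Base term: 12 December 2005 + 23 years → 12 December 2028.
Administrative Delay Adjustment: +197 days → 27 June 2029.
Appellate Stay Credit: +92 days → 27 September 2029.

2029-09-27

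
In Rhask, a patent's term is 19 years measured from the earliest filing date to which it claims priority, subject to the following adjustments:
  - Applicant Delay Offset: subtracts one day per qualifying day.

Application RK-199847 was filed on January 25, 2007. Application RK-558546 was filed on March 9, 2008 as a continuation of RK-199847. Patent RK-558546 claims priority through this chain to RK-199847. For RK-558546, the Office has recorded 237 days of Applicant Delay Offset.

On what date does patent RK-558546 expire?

Earliest priority filing: 25 January 2007.
Base term: 25 January 2007 + 19 years → 25 January 2026.
Applicant Delay Offset: −237 days → 2 June 2025.

2025-06-02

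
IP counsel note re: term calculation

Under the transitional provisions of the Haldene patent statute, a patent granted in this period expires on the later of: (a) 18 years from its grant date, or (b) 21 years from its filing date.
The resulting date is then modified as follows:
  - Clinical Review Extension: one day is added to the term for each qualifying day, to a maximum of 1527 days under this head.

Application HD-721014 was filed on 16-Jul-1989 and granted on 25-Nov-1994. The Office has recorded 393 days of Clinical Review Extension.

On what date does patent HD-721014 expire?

(a) grant + 18 years → 25 November 2012.
(b) filing + 21 years → 16 July 2010.
Later of the two: 25 November 2012.
Clinical Review Extension: 393 days (within the 1527-day cap) → +393 days → 23 December 2013.

December 23, 2013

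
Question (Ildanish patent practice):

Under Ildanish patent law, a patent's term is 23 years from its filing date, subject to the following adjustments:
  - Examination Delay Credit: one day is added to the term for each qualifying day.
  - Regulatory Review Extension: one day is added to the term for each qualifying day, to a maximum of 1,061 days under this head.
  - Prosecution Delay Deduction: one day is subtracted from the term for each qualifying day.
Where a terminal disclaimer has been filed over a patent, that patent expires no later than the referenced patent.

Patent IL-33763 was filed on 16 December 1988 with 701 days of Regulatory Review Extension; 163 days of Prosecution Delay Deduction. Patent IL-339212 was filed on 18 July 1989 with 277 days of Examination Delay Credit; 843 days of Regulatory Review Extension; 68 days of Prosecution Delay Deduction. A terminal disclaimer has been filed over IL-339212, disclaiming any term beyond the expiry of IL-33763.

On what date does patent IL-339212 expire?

Natural term of IL-339212:
  Base: filing + 23 years → 18 July 2012.
  Examination Delay Credit: +277 days → 21 April 2013.
  Regulatory Review Extension: 843 days (within the 1061-day cap) → +843 days → 12 August 2015.
  Prosecution Delay Deduction: −68 days → 5 June 2015.
Expiry of referenced patent IL-33763:
  Base: filing + 23 years → 16 December 2011.
  Regulatory Review Extension: 701 days (within the 1061-day cap) → +701 days → 16 November 2013.
  Prosecution Delay Deduction: −163 days → 6 June 2013.
Terminal disclaimer: IL-339212 expires on the earlier of 5 June 2015 and 6 June 2013.

2013-06-06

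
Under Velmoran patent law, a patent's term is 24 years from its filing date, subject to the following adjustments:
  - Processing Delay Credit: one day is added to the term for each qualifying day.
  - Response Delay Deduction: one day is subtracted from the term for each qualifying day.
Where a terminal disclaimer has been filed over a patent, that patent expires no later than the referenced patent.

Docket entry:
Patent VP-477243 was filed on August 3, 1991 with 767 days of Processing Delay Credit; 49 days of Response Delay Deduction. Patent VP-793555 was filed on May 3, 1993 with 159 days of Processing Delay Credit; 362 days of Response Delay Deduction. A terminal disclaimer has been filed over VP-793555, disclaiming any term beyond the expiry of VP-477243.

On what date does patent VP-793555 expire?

Natural term of VP-793555:
  Base: filing + 24 years → 3 May 2017.
  Processing Delay Credit: +159 days → 9 October 2017.
  Response Delay Deduction: −362 days → 12 October 2016.
Expiry of referenced patent VP-477243:
  Base: filing + 24 years → 3 August 2015.
  Processing Delay Credit: +767 days → 8 September 2017.
  Response Delay Deduction: −49 days → 21 July 2017.
Terminal disclaimer: VP-793555 expires on the earlier of 12 October 2016 and 21 July 2017.

October 12, 2016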